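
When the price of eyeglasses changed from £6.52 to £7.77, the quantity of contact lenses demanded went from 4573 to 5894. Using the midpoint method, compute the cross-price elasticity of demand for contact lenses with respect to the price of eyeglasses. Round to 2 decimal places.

%ΔQ_x = (5894 − 4573)/[(4573+5894)/2] = 1321/5233.5 ≈ 0.2524.
%ΔP_y = (7.77 − 6.52)/[(6.52+7.77)/2] ≈ 0.1749.
E_xy = 0.2524/0.1749 ≈ 1.44.
E_xy > 0, so contact lenses and eyeglasses are substitutes.

1.44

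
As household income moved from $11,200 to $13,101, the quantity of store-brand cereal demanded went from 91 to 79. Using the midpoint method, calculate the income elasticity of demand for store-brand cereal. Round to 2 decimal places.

-0.90

%ΔQ = (79 − 91)/[(91+79)/2] = -12/85 ≈ -0.1412.
%ΔI = (13,101 − 11,200)/[(11,200+13,101)/2] = 1901/12150.5 ≈ 0.1565.
E_I = %ΔQ/%ΔI ≈ -0.90.
E_I < 0: inferior good.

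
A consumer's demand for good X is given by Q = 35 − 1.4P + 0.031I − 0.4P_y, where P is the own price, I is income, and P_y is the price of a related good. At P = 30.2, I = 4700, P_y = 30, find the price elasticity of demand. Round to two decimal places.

First evaluate Q: 35 − 1.4(30.2) + 0.031(4700) − 0.4(30) = 35 − 42.28 + 145.7 − 12 = 126.42.
∂Q/∂P = −1.4, so E_p = (−1.4)·(30.2/126.42) ≈ -0.33.
|E_p| < 1: demand is inelastic.

-0.33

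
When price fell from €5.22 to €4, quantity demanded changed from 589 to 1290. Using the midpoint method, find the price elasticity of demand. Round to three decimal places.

-2.819

%ΔQ = (1290 − 589)/[(589 + 1290)/2] = 701/939.5 ≈ 0.7461.
%Δp = (4 − 5.22)/[(5.22 + 4)/2] = -1.22/4.61 ≈ -0.2646.
Arc elasticity E = %ΔQ/%Δp ≈ 0.7461/-0.2646 ≈ -2.819.
|E| > 1: demand is elastic over this range.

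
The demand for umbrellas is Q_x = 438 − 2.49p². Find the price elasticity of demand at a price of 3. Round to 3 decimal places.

At p = 3, Q_x = 415.59.
dQ_x/dp = −2·2.49·p = −14.94.
Point elasticity E = (dQ_x/dp)·(p/Q_x) = -14.94 × 3/415.59 ≈ -0.108.
|E| < 1, so demand is inelastic at this price.

-0.108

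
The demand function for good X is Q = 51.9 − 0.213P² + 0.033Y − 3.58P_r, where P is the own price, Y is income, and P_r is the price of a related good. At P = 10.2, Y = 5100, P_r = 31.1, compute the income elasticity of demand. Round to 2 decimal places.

First evaluate Q: 51.9 − 0.213(10.2)² + 0.033(5100) − 3.58(31.1) = 51.9 − 22.1605 + 168.3 − 111.338 = 86.7015.
∂Q/∂Y = +0.033, so E_I = 0.033·(5100/86.7015) ≈ 1.94.
E_I > 1: normal good (luxury).

1.94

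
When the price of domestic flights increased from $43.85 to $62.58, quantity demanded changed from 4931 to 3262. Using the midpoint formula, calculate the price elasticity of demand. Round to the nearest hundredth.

-1.16

%Δq = (3262 − 4931)/[(4931 + 3262)/2] = -1669/4096.5 ≈ -0.4074.
%Δp = (62.58 − 43.85)/[(43.85 + 62.58)/2] = 18.73/53.215 ≈ 0.3520.
Arc elasticity E = %Δq/%Δp ≈ -0.4074/0.3520 ≈ -1.16.
|E| > 1: demand is elastic over this range.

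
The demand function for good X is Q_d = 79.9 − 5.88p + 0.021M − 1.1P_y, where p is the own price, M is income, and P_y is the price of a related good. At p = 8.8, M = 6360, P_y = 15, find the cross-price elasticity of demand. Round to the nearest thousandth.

Substituting, Q_d = 79.9 − 5.88(8.8) + 0.021(6360) − 1.1(15) = 79.9 − 51.744 + 133.56 − 16.5 = 145.216.
∂Q_d/∂P_y = −1.1, so E_xy = -1.1·(15/145.216) ≈ -0.114.
E_xy < 0: the goods are complements.

-0.114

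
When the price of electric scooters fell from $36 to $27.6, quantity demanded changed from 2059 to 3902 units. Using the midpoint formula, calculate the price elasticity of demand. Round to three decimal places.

-2.341

%Δq = (3902 − 2059)/[(2059 + 3902)/2] = 1843/2980.5 ≈ 0.6184.
%Δp = (27.6 − 36)/[(36 + 27.6)/2] = -8.4/31.8 ≈ -0.2642.
Arc elasticity E = %Δq/%Δp ≈ 0.6184/-0.2642 ≈ -2.341.
|E| > 1: demand is elastic over this range.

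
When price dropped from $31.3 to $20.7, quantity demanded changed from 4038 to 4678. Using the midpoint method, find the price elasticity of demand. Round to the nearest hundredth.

-0.36

%ΔQ = (4678 − 4038)/[(4038 + 4678)/2] = 640/4358 ≈ 0.1469.
%ΔP = (20.7 − 31.3)/[(31.3 + 20.7)/2] = -10.6/26 ≈ -0.4077.
Arc elasticity E = %ΔQ/%ΔP ≈ 0.1469/-0.4077 ≈ -0.36.
|E| < 1: demand is inelastic over this range.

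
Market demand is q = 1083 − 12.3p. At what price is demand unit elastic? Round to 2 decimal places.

For linear demand q = a − bp, E = −bp/(a − bp). |E| = 1 ⇒ bp = a − bp ⇒ p = a/(2b).
p = 1083/(2·12.3) ≈ 44.02.

44.02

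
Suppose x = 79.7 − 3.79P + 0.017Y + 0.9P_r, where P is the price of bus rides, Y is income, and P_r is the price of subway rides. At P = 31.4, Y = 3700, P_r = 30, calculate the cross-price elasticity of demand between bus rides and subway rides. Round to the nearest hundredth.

At the given point, x = 79.7 − 3.79(31.4) + 0.017(3700) + 0.9(30) = 79.7 − 119.006 + 62.9 + 27 = 50.594.
∂x/∂P_r = +0.9, so E_xy = 0.9·(30/50.594) ≈ 0.53.
E_xy > 0: the goods are substitutes.

0.53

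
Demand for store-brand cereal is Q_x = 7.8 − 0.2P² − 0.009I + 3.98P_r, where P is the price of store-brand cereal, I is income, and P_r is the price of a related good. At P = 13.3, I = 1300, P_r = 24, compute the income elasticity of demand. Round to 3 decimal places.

-0.208

Q_x = 7.8 − 0.2(13.3)² − 0.009(1300) + 3.98(24) = 7.8 − 35.378 − 11.7 + 95.52 = 56.242.
∂Q_x/∂I = −0.009, so E_I = -0.009·(1300/56.242) ≈ -0.208.
E_I < 0: inferior good.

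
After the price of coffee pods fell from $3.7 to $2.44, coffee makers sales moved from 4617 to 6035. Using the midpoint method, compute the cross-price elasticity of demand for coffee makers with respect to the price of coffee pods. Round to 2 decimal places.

-0.65

%ΔQ_x = (6035 − 4617)/[(4617+6035)/2] = 1418/5326 ≈ 0.2662.
%ΔP_y = (2.44 − 3.7)/[(3.7+2.44)/2] ≈ -0.4104.
E_xy = 0.2662/-0.4104 ≈ -0.65.
E_xy < 0, so coffee makers and coffee pods are complements.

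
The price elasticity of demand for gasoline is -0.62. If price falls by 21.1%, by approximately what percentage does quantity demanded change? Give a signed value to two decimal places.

13.08

%ΔQ ≈ E × %ΔP = (-0.62) × (-21.1%) ≈ 13.08%.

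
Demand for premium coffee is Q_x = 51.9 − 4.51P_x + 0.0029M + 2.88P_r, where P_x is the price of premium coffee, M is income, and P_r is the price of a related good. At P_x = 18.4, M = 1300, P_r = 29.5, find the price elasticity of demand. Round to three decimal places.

-1.440

Substituting, Q_x = 51.9 − 4.51(18.4) + 0.0029(1300) + 2.88(29.5) = 51.9 − 82.984 + 3.77 + 84.96 = 57.646.
∂Q_x/∂P_x = −4.51, so E_p = (−4.51)·(18.4/57.646) ≈ -1.440.
|E_p| > 1: demand is elastic.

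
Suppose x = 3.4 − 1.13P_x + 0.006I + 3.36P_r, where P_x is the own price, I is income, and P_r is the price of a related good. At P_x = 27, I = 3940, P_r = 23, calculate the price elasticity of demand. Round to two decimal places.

x = 3.4 − 1.13(27) + 0.006(3940) + 3.36(23) = 3.4 − 30.51 + 23.64 + 77.28 = 73.81.
∂x/∂P_x = −1.13, so E_p = (−1.13)·(27/73.81) ≈ -0.41.
|E_p| < 1: demand is inelastic.

-0.41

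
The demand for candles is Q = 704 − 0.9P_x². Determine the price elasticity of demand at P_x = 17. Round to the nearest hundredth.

At P_x = 17, Q = 443.9.
dQ/dP_x = −2·0.9·P_x = −30.6.
Point elasticity E = (dQ/dP_x)·(P_x/Q) = -30.6 × 17/443.9 ≈ -1.17.
|E| > 1, so demand is elastic at this price.

-1.17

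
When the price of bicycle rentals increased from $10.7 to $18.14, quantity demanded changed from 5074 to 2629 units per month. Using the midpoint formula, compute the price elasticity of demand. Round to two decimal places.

-1.23

%ΔQ = (2629 − 5074)/[(5074 + 2629)/2] = -2445/3851.5 ≈ -0.6348.
%ΔP = (18.14 − 10.7)/[(10.7 + 18.14)/2] = 7.44/14.42 ≈ 0.5160.
Arc elasticity E = %ΔQ/%ΔP ≈ -0.6348/0.5160 ≈ -1.23.
|E| > 1: demand is elastic over this range.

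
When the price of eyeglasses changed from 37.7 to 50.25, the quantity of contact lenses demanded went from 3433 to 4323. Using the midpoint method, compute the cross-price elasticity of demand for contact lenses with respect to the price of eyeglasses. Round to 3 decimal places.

%ΔQ_x = (4323 − 3433)/[(3433+4323)/2] = 890/3878 ≈ 0.2295.
%ΔP_y = (50.25 − 37.7)/[(37.7+50.25)/2] ≈ 0.2854.
E_xy = 0.2295/0.2854 ≈ 0.804.
E_xy > 0, so contact lenses and eyeglasses are substitutes.

0.804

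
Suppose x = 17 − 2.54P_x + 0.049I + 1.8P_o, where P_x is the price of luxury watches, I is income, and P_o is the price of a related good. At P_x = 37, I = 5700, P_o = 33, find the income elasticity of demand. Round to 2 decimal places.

1.07

At the given point, x = 17 − 2.54(37) + 0.049(5700) + 1.8(33) = 17 − 93.98 + 279.3 + 59.4 = 261.72.
∂x/∂I = +0.049, so E_I = 0.049·(5700/261.72) ≈ 1.07.
E_I > 1: normal good (luxury).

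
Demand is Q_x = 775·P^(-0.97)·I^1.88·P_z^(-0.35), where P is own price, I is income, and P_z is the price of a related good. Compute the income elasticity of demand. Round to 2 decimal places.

1.88

For a Cobb–Douglas (constant-elasticity) form Q_x = A·I^α·…, the elasticity with respect to I equals the exponent α at every point.
Here the exponent on I is 1.88, so the income elasticity of demand is 1.88.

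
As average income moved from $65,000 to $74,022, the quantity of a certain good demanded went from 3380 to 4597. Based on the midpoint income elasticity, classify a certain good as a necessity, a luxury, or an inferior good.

%ΔQ = (4597 − 3380)/[(3380+4597)/2] = 1217/3988.5 ≈ 0.3051.
%ΔM = (74,022 − 65,000)/[(65,000+74,022)/2] = 9022/69511 ≈ 0.1298.
E_I = %ΔQ/%ΔM ≈ 2.351.
E_I > 1: normal good (luxury).

luxury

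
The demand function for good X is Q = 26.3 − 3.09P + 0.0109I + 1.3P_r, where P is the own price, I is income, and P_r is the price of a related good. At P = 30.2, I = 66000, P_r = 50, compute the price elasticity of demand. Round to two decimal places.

-0.13

At the given point, Q = 26.3 − 3.09(30.2) + 0.0109(66000) + 1.3(50) = 26.3 − 93.318 + 719.4 + 65 = 717.382.
∂Q/∂P = −3.09, so E_p = (−3.09)·(30.2/717.382) ≈ -0.13.
|E_p| < 1: demand is inelastic.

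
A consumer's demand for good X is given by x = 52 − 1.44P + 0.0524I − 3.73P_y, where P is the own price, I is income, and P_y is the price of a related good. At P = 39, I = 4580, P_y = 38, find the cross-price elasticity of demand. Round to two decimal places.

-1.51

At the given point, x = 52 − 1.44(39) + 0.0524(4580) − 3.73(38) = 52 − 56.16 + 239.992 − 141.74 = 94.092.
∂x/∂P_y = −3.73, so E_xy = -3.73·(38/94.092) ≈ -1.51.
E_xy < 0: the goods are complements.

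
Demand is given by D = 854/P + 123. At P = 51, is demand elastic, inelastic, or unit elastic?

At P = 51, D = 139.7451.
dD/dP = −854/P² = −0.3283.
Point elasticity E = (dD/dP)·(P/D) = -0.3283 × 51/139.7451 ≈ -0.120.
|E| ≈ 0.120 < 1, so demand is inelastic.

inelastic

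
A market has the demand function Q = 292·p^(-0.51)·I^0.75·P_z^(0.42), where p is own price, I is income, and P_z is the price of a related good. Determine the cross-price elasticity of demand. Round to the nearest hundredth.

0.42

For a Cobb–Douglas (constant-elasticity) form Q = A·P_z^α·…, the elasticity with respect to P_z equals the exponent α at every point.
Here the exponent on P_z is 0.42, so the cross-price elasticity of demand is 0.42.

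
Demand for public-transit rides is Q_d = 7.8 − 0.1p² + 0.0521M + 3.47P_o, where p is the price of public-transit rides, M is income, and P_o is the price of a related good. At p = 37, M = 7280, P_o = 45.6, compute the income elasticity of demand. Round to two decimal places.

At the given point, Q_d = 7.8 − 0.1(37)² + 0.0521(7280) + 3.47(45.6) = 7.8 − 136.9 + 379.288 + 158.232 = 408.42.
∂Q_d/∂M = +0.0521, so E_I = 0.0521·(7280/408.42) ≈ 0.93.
E_I ∈ (0,1): normal good (necessity).

0.93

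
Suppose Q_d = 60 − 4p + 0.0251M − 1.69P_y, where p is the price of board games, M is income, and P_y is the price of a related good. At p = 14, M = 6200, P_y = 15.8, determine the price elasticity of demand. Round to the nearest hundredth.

-0.42

Substituting, Q_d = 60 − 4(14) + 0.0251(6200) − 1.69(15.8) = 60 − 56 + 155.62 − 26.702 = 132.918.
∂Q_d/∂p = −4, so E_p = (−4)·(14/132.918) ≈ -0.42.
|E_p| < 1: demand is inelastic.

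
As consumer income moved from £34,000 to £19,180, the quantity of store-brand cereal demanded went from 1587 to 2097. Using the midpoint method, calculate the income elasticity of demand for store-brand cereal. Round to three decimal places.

-0.497

%ΔQ = (2097 − 1587)/[(1587+2097)/2] = 510/1842 ≈ 0.2769.
%ΔI = (19,180 − 34,000)/[(34,000+19,180)/2] = -14820/26590 ≈ -0.5574.
E_I = %ΔQ/%ΔI ≈ -0.497.
E_I < 0: inferior good.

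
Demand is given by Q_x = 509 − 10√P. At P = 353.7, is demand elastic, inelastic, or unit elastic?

inelastic

At P = 353.7, Q_x = 320.9309.
dQ_x/dP = −10/(2√P) = −10/(2·18.8069).
Point elasticity E = (dQ_x/dP)·(P/Q_x) = -0.2659 × 353.7/320.9309 ≈ -0.293.
|E| ≈ 0.293 < 1, so demand is inelastic.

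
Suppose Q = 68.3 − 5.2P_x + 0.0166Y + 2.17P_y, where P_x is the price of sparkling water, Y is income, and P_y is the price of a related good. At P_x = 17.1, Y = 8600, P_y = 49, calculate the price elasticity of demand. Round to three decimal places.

At the given point, Q = 68.3 − 5.2(17.1) + 0.0166(8600) + 2.17(49) = 68.3 − 88.92 + 142.76 + 106.33 = 228.47.
∂Q/∂P_x = −5.2, so E_p = (−5.2)·(17.1/228.47) ≈ -0.389.
|E_p| < 1: demand is inelastic.

-0.389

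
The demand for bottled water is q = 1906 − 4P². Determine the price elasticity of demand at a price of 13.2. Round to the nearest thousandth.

At P = 13.2, q = 1209.04.
dq/dP = −2·4·P = −105.6.
Point elasticity E = (dq/dP)·(P/q) = -105.6 × 13.2/1209.04 ≈ -1.153.
|E| > 1, so demand is elastic at this price.

-1.153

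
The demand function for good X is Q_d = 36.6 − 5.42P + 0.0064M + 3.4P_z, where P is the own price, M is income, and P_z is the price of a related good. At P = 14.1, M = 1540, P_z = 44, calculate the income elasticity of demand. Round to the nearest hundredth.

Evaluating quantity at (P, M, P_z) gives Q_d = 36.6 − 5.42(14.1) + 0.0064(1540) + 3.4(44) = 36.6 − 76.422 + 9.856 + 149.6 = 119.634.
∂Q_d/∂M = +0.0064, so E_I = 0.0064·(1540/119.634) ≈ 0.08.
E_I ∈ (0,1): normal good (necessity).

0.08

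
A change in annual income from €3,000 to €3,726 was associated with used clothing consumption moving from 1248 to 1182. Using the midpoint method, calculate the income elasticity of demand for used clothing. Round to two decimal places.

%ΔQ = (1182 − 1248)/[(1248+1182)/2] = -66/1215 ≈ -0.0543.
%ΔM = (3,726 − 3,000)/[(3,000+3,726)/2] = 726/3363 ≈ 0.2159.
E_I = %ΔQ/%ΔM ≈ -0.25.
E_I < 0: inferior good.

-0.25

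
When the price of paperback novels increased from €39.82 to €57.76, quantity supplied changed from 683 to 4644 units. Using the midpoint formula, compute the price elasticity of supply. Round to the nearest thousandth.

%Δq = (4644 − 683)/[(683 + 4644)/2] = 3961/2663.5 ≈ 1.4871.
%ΔP = (57.76 − 39.82)/[(39.82 + 57.76)/2] = 17.94/48.79 ≈ 0.3677.
Arc elasticity E = %Δq/%ΔP ≈ 1.4871/0.3677 ≈ 4.044.
|E| > 1: supply is elastic over this range.

4.044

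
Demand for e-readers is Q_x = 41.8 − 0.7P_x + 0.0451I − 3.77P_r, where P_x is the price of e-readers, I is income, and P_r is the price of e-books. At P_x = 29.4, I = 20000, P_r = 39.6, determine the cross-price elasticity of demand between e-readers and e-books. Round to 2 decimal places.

-0.19

Q_x = 41.8 − 0.7(29.4) + 0.0451(20000) − 3.77(39.6) = 41.8 − 20.58 + 902 − 149.292 = 773.928.
∂Q_x/∂P_r = −3.77, so E_xy = -3.77·(39.6/773.928) ≈ -0.19.
E_xy < 0: the goods are complements.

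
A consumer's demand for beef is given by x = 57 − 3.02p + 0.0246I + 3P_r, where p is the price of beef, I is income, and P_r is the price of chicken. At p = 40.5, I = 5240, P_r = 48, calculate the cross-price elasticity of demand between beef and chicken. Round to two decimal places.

0.69

x = 57 − 3.02(40.5) + 0.0246(5240) + 3(48) = 57 − 122.31 + 128.904 + 144 = 207.594.
∂x/∂P_r = +3, so E_xy = 3·(48/207.594) ≈ 0.69.
E_xy > 0: the goods are substitutes.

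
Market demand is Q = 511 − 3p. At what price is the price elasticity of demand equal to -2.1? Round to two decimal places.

Set −bp/(a − bp) = −2.1 ⇒ bp = 2.1(a − bp) ⇒ bp(1+2.1) = 2.1·a.
p = 2.1·511/(3·3.1) ≈ 115.39.

115.39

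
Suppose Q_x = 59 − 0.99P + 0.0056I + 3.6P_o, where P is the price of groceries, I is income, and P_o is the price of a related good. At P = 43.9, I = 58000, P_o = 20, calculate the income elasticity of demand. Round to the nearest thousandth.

0.788

Substituting, Q_x = 59 − 0.99(43.9) + 0.0056(58000) + 3.6(20) = 59 − 43.461 + 324.8 + 72 = 412.339.
∂Q_x/∂I = +0.0056, so E_I = 0.0056·(58000/412.339) ≈ 0.788.
E_I ∈ (0,1): normal good (necessity).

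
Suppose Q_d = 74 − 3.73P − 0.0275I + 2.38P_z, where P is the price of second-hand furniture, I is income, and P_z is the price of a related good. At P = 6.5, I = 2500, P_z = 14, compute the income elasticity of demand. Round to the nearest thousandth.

-4.799

First evaluate Q_d: 74 − 3.73(6.5) − 0.0275(2500) + 2.38(14) = 74 − 24.245 − 68.75 + 33.32 = 14.325.
∂Q_d/∂I = −0.0275, so E_I = -0.0275·(2500/14.325) ≈ -4.799.
E_I < 0: inferior good.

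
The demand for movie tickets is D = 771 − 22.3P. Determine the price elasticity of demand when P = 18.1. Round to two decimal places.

At P = 18.1, D = 367.37.
dD/dP = −22.3.
Point elasticity E = (dD/dP)·(P/D) = -22.3 × 18.1/367.37 ≈ -1.10.
|E| > 1, so demand is elastic at this price.

-1.10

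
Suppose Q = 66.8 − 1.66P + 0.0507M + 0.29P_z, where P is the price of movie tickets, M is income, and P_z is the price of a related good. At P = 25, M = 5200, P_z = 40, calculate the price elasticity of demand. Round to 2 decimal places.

Evaluating quantity at (P, M, P_z) gives Q = 66.8 − 1.66(25) + 0.0507(5200) + 0.29(40) = 66.8 − 41.5 + 263.64 + 11.6 = 300.54.
∂Q/∂P = −1.66, so E_p = (−1.66)·(25/300.54) ≈ -0.14.
|E_p| < 1: demand is inelastic.

-0.14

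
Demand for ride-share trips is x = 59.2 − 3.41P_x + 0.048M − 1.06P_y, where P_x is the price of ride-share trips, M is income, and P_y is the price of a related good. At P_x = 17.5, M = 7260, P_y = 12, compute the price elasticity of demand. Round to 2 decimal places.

-0.18

At the given point, x = 59.2 − 3.41(17.5) + 0.048(7260) − 1.06(12) = 59.2 − 59.675 + 348.48 − 12.72 = 335.285.
∂x/∂P_x = −3.41, so E_p = (−3.41)·(17.5/335.285) ≈ -0.18.
|E_p| < 1: demand is inelastic.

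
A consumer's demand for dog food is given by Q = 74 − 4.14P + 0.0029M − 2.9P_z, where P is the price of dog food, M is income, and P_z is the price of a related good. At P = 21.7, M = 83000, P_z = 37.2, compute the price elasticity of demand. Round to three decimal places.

-0.768

First evaluate Q: 74 − 4.14(21.7) + 0.0029(83000) − 2.9(37.2) = 74 − 89.838 + 240.7 − 107.88 = 116.982.
∂Q/∂P = −4.14, so E_p = (−4.14)·(21.7/116.982) ≈ -0.768.
|E_p| < 1: demand is inelastic.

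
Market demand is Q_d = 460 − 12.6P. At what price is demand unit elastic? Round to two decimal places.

For linear demand Q_d = a − bP, E = −bP/(a − bP). |E| = 1 ⇒ bP = a − bP ⇒ P = a/(2b).
P = 460/(2·12.6) ≈ 18.25.

18.25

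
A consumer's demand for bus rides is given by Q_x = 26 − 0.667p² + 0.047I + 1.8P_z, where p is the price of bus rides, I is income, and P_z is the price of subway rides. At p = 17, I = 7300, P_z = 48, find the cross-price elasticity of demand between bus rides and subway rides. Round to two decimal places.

Substituting, Q_x = 26 − 0.667(17)² + 0.047(7300) + 1.8(48) = 26 − 192.763 + 343.1 + 86.4 = 262.737.
∂Q_x/∂P_z = +1.8, so E_xy = 1.8·(48/262.737) ≈ 0.33.
E_xy > 0: the goods are substitutes.

0.33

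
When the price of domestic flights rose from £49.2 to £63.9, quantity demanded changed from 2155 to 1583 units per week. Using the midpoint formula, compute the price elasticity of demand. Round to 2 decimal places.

%Δq = (1583 − 2155)/[(2155 + 1583)/2] = -572/1869 ≈ -0.3060.
%ΔP = (63.9 − 49.2)/[(49.2 + 63.9)/2] = 14.7/56.55 ≈ 0.2599.
Arc elasticity E = %Δq/%ΔP ≈ -0.3060/0.2599 ≈ -1.18.
|E| > 1: demand is elastic over this range.

-1.18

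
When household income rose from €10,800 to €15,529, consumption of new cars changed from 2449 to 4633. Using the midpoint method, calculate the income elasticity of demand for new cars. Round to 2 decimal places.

1.72

%ΔQ = (4633 − 2449)/[(2449+4633)/2] = 2184/3541 ≈ 0.6168.
%ΔI = (15,529 − 10,800)/[(10,800+15,529)/2] = 4729/13164.5 ≈ 0.3592.
E_I = %ΔQ/%ΔI ≈ 1.72.
E_I > 1: normal good (luxury).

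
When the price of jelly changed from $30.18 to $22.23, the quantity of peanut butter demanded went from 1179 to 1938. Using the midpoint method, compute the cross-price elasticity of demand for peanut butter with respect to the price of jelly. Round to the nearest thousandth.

%ΔQ_x = (1938 − 1179)/[(1179+1938)/2] = 759/1558.5 ≈ 0.4870.
%ΔP_y = (22.23 − 30.18)/[(30.18+22.23)/2] ≈ -0.3034.
E_xy = 0.4870/-0.3034 ≈ -1.605.
E_xy < 0, so peanut butter and jelly are complements.

-1.605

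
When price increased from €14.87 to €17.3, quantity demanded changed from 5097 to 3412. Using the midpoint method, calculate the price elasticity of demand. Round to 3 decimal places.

-2.622

%ΔQ = (3412 − 5097)/[(5097 + 3412)/2] = -1685/4254.5 ≈ -0.3961.
%ΔP = (17.3 − 14.87)/[(14.87 + 17.3)/2] = 2.43/16.085 ≈ 0.1511.
Arc elasticity E = %ΔQ/%ΔP ≈ -0.3961/0.1511 ≈ -2.622.
|E| > 1: demand is elastic over this range.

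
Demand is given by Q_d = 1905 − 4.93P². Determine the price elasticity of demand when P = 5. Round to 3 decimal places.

-0.138

At P = 5, Q_d = 1781.75.
dQ_d/dP = −2·4.93·P = −49.3.
Point elasticity E = (dQ_d/dP)·(P/Q_d) = -49.3 × 5/1781.75 ≈ -0.138.
|E| < 1, so demand is inelastic at this price.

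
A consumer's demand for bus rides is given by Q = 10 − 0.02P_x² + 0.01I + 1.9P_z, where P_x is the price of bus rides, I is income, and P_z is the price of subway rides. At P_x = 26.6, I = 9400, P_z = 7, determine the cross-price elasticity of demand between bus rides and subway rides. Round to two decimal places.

Substituting, Q = 10 − 0.02(26.6)² + 0.01(9400) + 1.9(7) = 10 − 14.1512 + 94 + 13.3 = 103.1488.
∂Q/∂P_z = +1.9, so E_xy = 1.9·(7/103.1488) ≈ 0.13.
E_xy > 0: the goods are substitutes.

0.13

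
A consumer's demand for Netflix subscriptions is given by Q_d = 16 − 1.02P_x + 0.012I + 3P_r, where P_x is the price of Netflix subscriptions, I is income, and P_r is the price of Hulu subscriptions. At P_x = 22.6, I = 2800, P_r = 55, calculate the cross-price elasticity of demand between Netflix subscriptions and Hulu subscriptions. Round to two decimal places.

0.86

Q_d = 16 − 1.02(22.6) + 0.012(2800) + 3(55) = 16 − 23.052 + 33.6 + 165 = 191.548.
∂Q_d/∂P_r = +3, so E_xy = 3·(55/191.548) ≈ 0.86.
E_xy > 0: the goods are substitutes.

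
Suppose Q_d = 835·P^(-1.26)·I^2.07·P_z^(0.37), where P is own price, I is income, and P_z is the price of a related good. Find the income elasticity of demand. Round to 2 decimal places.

2.07

For a Cobb–Douglas (constant-elasticity) form Q_d = A·I^α·…, the elasticity with respect to I equals the exponent α at every point.
Here the exponent on I is 2.07, so the income elasticity of demand is 2.07.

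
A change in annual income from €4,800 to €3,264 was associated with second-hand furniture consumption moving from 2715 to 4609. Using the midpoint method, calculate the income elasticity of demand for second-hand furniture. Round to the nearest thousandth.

-1.358

%ΔQ = (4609 − 2715)/[(2715+4609)/2] = 1894/3662 ≈ 0.5172.
%ΔY = (3,264 − 4,800)/[(4,800+3,264)/2] = -1536/4032 ≈ -0.3810.
E_I = %ΔQ/%ΔY ≈ -1.358.
E_I < 0: inferior good.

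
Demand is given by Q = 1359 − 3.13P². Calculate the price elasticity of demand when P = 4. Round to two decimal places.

At P = 4, Q = 1308.92.
dQ/dP = −2·3.13·P = −25.04.
Point elasticity E = (dQ/dP)·(P/Q) = -25.04 × 4/1308.92 ≈ -0.08.
|E| < 1, so demand is inelastic at this price.

-0.08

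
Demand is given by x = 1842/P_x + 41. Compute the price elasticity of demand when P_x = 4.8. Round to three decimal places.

-0.903

At P_x = 4.8, x = 424.75.
dx/dP_x = −1842/P_x² = −79.9479.
Point elasticity E = (dx/dP_x)·(P_x/x) = -79.9479 × 4.8/424.75 ≈ -0.903.
|E| < 1, so demand is inelastic at this price.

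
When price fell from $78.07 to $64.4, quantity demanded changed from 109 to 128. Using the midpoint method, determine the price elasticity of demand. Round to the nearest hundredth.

-0.84

%Δq = (128 − 109)/[(109 + 128)/2] = 19/118.5 ≈ 0.1603.
%ΔP = (64.4 − 78.07)/[(78.07 + 64.4)/2] = -13.67/71.235 ≈ -0.1919.
Arc elasticity E = %Δq/%ΔP ≈ 0.1603/-0.1919 ≈ -0.84.
|E| < 1: demand is inelastic over this range.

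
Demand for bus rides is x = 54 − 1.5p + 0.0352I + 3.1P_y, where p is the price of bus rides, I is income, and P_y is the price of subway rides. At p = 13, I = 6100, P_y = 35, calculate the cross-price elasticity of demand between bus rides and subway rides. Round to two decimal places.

x = 54 − 1.5(13) + 0.0352(6100) + 3.1(35) = 54 − 19.5 + 214.72 + 108.5 = 357.72.
∂x/∂P_y = +3.1, so E_xy = 3.1·(35/357.72) ≈ 0.30.
E_xy > 0: the goods are substitutes.

0.30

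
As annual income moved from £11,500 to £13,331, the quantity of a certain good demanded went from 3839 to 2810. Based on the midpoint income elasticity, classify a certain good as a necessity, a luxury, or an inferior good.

inferior

%ΔQ = (2810 − 3839)/[(3839+2810)/2] = -1029/3324.5 ≈ -0.3095.
%ΔI = (13,331 − 11,500)/[(11,500+13,331)/2] = 1831/12415.5 ≈ 0.1475.
E_I = %ΔQ/%ΔI ≈ -2.099.
E_I < 0: inferior good.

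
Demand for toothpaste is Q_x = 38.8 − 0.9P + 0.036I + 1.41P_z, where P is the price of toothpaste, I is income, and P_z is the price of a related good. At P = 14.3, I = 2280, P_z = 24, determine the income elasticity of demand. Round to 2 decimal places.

0.58

Evaluating quantity at (P, I, P_z) gives Q_x = 38.8 − 0.9(14.3) + 0.036(2280) + 1.41(24) = 38.8 − 12.87 + 82.08 + 33.84 = 141.85.
∂Q_x/∂I = +0.036, so E_I = 0.036·(2280/141.85) ≈ 0.58.
E_I ∈ (0,1): normal good (necessity).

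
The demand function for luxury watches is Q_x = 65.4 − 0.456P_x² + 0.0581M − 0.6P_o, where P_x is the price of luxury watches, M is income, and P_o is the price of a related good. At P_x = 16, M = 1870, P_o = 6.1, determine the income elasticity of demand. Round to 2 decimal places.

2.03

Substituting, Q_x = 65.4 − 0.456(16)² + 0.0581(1870) − 0.6(6.1) = 65.4 − 116.736 + 108.647 − 3.66 = 53.651.
∂Q_x/∂M = +0.0581, so E_I = 0.0581·(1870/53.651) ≈ 2.03.
E_I > 1: normal good (luxury).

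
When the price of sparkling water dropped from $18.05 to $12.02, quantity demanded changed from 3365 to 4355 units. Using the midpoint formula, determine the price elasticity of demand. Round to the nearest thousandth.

%Δq = (4355 − 3365)/[(3365 + 4355)/2] = 990/3860 ≈ 0.2565.
%Δp = (12.02 − 18.05)/[(18.05 + 12.02)/2] = -6.03/15.035 ≈ -0.4011.
Arc elasticity E = %Δq/%Δp ≈ 0.2565/-0.4011 ≈ -0.639.
|E| < 1: demand is inelastic over this range.

-0.639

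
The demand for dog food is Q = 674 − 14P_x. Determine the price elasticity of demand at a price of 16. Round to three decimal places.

At P_x = 16, Q = 450.
dQ/dP_x = −14.
Point elasticity E = (dQ/dP_x)·(P_x/Q) = -14 × 16/450 ≈ -0.498.
|E| < 1, so demand is inelastic at this price.

-0.498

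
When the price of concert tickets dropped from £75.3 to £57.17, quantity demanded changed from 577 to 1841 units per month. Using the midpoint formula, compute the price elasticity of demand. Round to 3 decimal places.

%ΔQ = (1841 − 577)/[(577 + 1841)/2] = 1264/1209 ≈ 1.0455.
%ΔP = (57.17 − 75.3)/[(75.3 + 57.17)/2] = -18.13/66.235 ≈ -0.2737.
Arc elasticity E = %ΔQ/%ΔP ≈ 1.0455/-0.2737 ≈ -3.820.
|E| > 1: demand is elastic over this range.

-3.820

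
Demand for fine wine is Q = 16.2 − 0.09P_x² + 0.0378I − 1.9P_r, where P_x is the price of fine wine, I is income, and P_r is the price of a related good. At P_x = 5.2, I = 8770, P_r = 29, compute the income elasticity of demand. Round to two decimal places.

Evaluating quantity at (P_x, I, P_r) gives Q = 16.2 − 0.09(5.2)² + 0.0378(8770) − 1.9(29) = 16.2 − 2.4336 + 331.506 − 55.1 = 290.1724.
∂Q/∂I = +0.0378, so E_I = 0.0378·(8770/290.1724) ≈ 1.14.
E_I > 1: normal good (luxury).

1.14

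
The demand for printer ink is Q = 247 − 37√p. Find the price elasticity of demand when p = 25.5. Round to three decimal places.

At p = 25.5, Q = 60.1592.
dQ/dp = −37/(2√p) = −37/(2·5.0498).
Point elasticity E = (dQ/dp)·(p/Q) = -3.6635 × 25.5/60.1592 ≈ -1.553.
|E| > 1, so demand is elastic at this price.

-1.553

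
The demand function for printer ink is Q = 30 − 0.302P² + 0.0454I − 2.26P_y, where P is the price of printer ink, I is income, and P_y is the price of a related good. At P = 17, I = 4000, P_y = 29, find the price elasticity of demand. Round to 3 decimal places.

At the given point, Q = 30 − 0.302(17)² + 0.0454(4000) − 2.26(29) = 30 − 87.278 + 181.6 − 65.54 = 58.782.
∂Q/∂P = −2·0.302·P = -10.268, so E_p = -10.268·(17/58.782) ≈ -2.970.
|E_p| > 1: demand is elastic.

-2.970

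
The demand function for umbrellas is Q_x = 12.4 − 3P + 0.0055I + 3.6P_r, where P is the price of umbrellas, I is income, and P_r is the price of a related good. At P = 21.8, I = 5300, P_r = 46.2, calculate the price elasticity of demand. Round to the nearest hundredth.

-0.46

Evaluating quantity at (P, I, P_r) gives Q_x = 12.4 − 3(21.8) + 0.0055(5300) + 3.6(46.2) = 12.4 − 65.4 + 29.15 + 166.32 = 142.47.
∂Q_x/∂P = −3, so E_p = (−3)·(21.8/142.47) ≈ -0.46.
|E_p| < 1: demand is inelastic.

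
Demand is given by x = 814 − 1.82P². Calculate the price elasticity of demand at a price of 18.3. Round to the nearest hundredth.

-5.96

At P = 18.3, x = 204.5002.
dx/dP = −2·1.82·P = −66.612.
Point elasticity E = (dx/dP)·(P/x) = -66.612 × 18.3/204.5002 ≈ -5.96.
|E| > 1, so demand is elastic at this price.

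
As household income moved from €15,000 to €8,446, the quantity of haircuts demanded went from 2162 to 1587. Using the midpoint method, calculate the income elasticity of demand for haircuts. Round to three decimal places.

%ΔQ = (1587 − 2162)/[(2162+1587)/2] = -575/1874.5 ≈ -0.3067.
%ΔM = (8,446 − 15,000)/[(15,000+8,446)/2] = -6554/11723 ≈ -0.5591.
E_I = %ΔQ/%ΔM ≈ 0.549.
E_I ∈ (0,1): normal good (necessity).

0.549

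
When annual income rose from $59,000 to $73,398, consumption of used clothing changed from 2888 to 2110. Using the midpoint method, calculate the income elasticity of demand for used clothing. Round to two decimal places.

%ΔQ = (2110 − 2888)/[(2888+2110)/2] = -778/2499 ≈ -0.3113.
%ΔY = (73,398 − 59,000)/[(59,000+73,398)/2] = 14398/66199 ≈ 0.2175.
E_I = %ΔQ/%ΔY ≈ -1.43.
E_I < 0: inferior good.

-1.43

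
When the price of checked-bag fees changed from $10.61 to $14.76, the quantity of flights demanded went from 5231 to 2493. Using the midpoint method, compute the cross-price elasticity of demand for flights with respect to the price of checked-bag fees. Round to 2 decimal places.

%ΔQ_x = (2493 − 5231)/[(5231+2493)/2] = -2738/3862 ≈ -0.7090.
%ΔP_y = (14.76 − 10.61)/[(10.61+14.76)/2] ≈ 0.3272.
E_xy = -0.7090/0.3272 ≈ -2.17.
E_xy < 0, so flights and checked-bag fees are complements.

-2.17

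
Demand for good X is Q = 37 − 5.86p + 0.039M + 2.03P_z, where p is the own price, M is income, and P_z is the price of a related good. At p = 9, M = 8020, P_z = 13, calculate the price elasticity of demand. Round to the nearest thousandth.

-0.163

Evaluating quantity at (p, M, P_z) gives Q = 37 − 5.86(9) + 0.039(8020) + 2.03(13) = 37 − 52.74 + 312.78 + 26.39 = 323.43.
∂Q/∂p = −5.86, so E_p = (−5.86)·(9/323.43) ≈ -0.163.
|E_p| < 1: demand is inelastic.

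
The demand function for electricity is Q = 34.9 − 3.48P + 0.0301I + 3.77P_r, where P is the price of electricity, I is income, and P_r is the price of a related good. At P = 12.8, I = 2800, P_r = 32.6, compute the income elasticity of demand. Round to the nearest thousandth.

Evaluating quantity at (P, I, P_r) gives Q = 34.9 − 3.48(12.8) + 0.0301(2800) + 3.77(32.6) = 34.9 − 44.544 + 84.28 + 122.902 = 197.538.
∂Q/∂I = +0.0301, so E_I = 0.0301·(2800/197.538) ≈ 0.427.
E_I ∈ (0,1): normal good (necessity).

0.427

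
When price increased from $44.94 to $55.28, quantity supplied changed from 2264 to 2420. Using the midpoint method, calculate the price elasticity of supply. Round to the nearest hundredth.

%Δq = (2420 − 2264)/[(2264 + 2420)/2] = 156/2342 ≈ 0.0666.
%ΔP = (55.28 − 44.94)/[(44.94 + 55.28)/2] = 10.34/50.11 ≈ 0.2063.
Arc elasticity E = %Δq/%ΔP ≈ 0.0666/0.2063 ≈ 0.32.
|E| < 1: supply is inelastic over this range.

0.32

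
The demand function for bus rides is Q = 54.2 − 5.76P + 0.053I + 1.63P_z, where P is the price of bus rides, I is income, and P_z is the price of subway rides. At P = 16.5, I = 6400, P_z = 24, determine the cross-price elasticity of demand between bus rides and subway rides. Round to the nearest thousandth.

Q = 54.2 − 5.76(16.5) + 0.053(6400) + 1.63(24) = 54.2 − 95.04 + 339.2 + 39.12 = 337.48.
∂Q/∂P_z = +1.63, so E_xy = 1.63·(24/337.48) ≈ 0.116.
E_xy > 0: the goods are substitutes.

0.116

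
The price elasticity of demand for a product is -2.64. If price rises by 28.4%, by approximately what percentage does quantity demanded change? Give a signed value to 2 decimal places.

%ΔQ ≈ E × %ΔP = (-2.64) × (28.4%) ≈ -74.98%.

-74.98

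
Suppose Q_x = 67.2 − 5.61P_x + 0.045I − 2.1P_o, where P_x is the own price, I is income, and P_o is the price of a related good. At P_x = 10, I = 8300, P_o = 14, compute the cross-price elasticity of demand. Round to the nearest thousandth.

Evaluating quantity at (P_x, I, P_o) gives Q_x = 67.2 − 5.61(10) + 0.045(8300) − 2.1(14) = 67.2 − 56.1 + 373.5 − 29.4 = 355.2.
∂Q_x/∂P_o = −2.1, so E_xy = -2.1·(14/355.2) ≈ -0.083.
E_xy < 0: the goods are complements.

-0.083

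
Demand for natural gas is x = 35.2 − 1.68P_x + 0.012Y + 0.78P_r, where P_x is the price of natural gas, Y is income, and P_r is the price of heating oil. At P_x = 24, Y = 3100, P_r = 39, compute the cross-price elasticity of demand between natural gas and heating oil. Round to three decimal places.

0.487

x = 35.2 − 1.68(24) + 0.012(3100) + 0.78(39) = 35.2 − 40.32 + 37.2 + 30.42 = 62.5.
∂x/∂P_r = +0.78, so E_xy = 0.78·(39/62.5) ≈ 0.487.
E_xy > 0: the goods are substitutes.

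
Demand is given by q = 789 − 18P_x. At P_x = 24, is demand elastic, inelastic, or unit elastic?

elastic

At P_x = 24, q = 357.
dq/dP_x = −18.
Point elasticity E = (dq/dP_x)·(P_x/q) = -18 × 24/357 ≈ -1.210.
|E| ≈ 1.210 > 1, so demand is elastic.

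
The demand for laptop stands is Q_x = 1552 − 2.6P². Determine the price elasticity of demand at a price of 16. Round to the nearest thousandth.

-1.502

At P = 16, Q_x = 886.4.
dQ_x/dP = −2·2.6·P = −83.2.
Point elasticity E = (dQ_x/dP)·(P/Q_x) = -83.2 × 16/886.4 ≈ -1.502.
|E| > 1, so demand is elastic at this price.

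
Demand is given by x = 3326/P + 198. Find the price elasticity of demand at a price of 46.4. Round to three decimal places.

At P = 46.4, x = 269.681.
dx/dP = −3326/P² = −1.5448.
Point elasticity E = (dx/dP)·(P/x) = -1.5448 × 46.4/269.681 ≈ -0.266.
|E| < 1, so demand is inelastic at this price.

-0.266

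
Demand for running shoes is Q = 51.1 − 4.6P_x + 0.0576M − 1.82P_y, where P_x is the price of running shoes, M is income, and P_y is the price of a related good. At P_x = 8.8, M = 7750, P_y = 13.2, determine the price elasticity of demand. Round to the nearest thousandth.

First evaluate Q: 51.1 − 4.6(8.8) + 0.0576(7750) − 1.82(13.2) = 51.1 − 40.48 + 446.4 − 24.024 = 432.996.
∂Q/∂P_x = −4.6, so E_p = (−4.6)·(8.8/432.996) ≈ -0.093.
|E_p| < 1: demand is inelastic.

-0.093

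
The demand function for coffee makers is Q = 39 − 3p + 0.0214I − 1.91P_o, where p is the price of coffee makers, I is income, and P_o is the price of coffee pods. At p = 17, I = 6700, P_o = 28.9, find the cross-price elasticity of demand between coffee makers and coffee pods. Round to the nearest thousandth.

At the given point, Q = 39 − 3(17) + 0.0214(6700) − 1.91(28.9) = 39 − 51 + 143.38 − 55.199 = 76.181.
∂Q/∂P_o = −1.91, so E_xy = -1.91·(28.9/76.181) ≈ -0.725.
E_xy < 0: the goods are complements.

-0.725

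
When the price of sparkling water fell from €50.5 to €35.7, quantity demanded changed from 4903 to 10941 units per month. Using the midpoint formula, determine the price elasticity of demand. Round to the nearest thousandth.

%ΔQ = (10941 − 4903)/[(4903 + 10941)/2] = 6038/7922 ≈ 0.7622.
%Δp = (35.7 − 50.5)/[(50.5 + 35.7)/2] = -14.8/43.1 ≈ -0.3434.
Arc elasticity E = %ΔQ/%Δp ≈ 0.7622/-0.3434 ≈ -2.220.
|E| > 1: demand is elastic over this range.

-2.220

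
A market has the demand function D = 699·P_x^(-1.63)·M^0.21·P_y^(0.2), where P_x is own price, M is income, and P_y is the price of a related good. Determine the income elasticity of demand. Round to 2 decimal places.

0.21

For a Cobb–Douglas (constant-elasticity) form D = A·M^α·…, the elasticity with respect to M equals the exponent α at every point.
Here the exponent on M is 0.21, so the income elasticity of demand is 0.21.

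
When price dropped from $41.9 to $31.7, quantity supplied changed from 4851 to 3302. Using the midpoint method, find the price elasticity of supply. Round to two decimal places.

1.37

%Δq = (3302 − 4851)/[(4851 + 3302)/2] = -1549/4076.5 ≈ -0.3800.
%Δp = (31.7 − 41.9)/[(41.9 + 31.7)/2] = -10.2/36.8 ≈ -0.2772.
Arc elasticity E = %Δq/%Δp ≈ -0.3800/-0.2772 ≈ 1.37.
|E| > 1: supply is elastic over this range.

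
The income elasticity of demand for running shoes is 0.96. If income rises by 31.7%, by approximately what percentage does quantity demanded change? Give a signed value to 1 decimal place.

30.4

%ΔQ ≈ E × %ΔI = (0.96) × (31.7%) ≈ 30.4%.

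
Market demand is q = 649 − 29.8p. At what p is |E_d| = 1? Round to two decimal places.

10.89

For linear demand q = a − bp, E = −bp/(a − bp). |E| = 1 ⇒ bp = a − bp ⇒ p = a/(2b).
p = 649/(2·29.8) ≈ 10.89.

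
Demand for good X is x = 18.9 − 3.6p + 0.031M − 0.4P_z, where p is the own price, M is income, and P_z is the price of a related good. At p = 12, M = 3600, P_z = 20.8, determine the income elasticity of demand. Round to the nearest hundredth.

1.41

Substituting, x = 18.9 − 3.6(12) + 0.031(3600) − 0.4(20.8) = 18.9 − 43.2 + 111.6 − 8.32 = 78.98.
∂x/∂M = +0.031, so E_I = 0.031·(3600/78.98) ≈ 1.41.
E_I > 1: normal good (luxury).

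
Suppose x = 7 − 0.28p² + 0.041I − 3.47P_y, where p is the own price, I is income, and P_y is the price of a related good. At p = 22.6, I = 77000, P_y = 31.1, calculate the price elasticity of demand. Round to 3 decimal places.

At the given point, x = 7 − 0.28(22.6)² + 0.041(77000) − 3.47(31.1) = 7 − 143.0128 + 3157 − 107.917 = 2913.0702.
∂x/∂p = −2·0.28·p = -12.656, so E_p = -12.656·(22.6/2913.0702) ≈ -0.098.
|E_p| < 1: demand is inelastic.

-0.098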